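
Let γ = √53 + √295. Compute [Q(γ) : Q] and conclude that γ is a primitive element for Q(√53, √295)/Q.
[Q(γ) : Q] = 4 (equivalently, Q(γ) = Q(√53, √295))

Obviously Q(γ) ⊆ Q(√53, √295), and [Q(√53, √295):Q] = 4 (since 53, 295 are distinct squarefree integers > 1 with 15635 not a perfect square). To show equality we compute the minimal polynomial of γ. From γ = √53 + √295: γ^2 = 53 + 2√(15635) + 295 = 348 + 2√(15635), so γ^2 - 348 = 2√(15635); squaring, (γ^2 - 348)^2 = 4·15635, i.e. γ^4 - 696γ^2 + 121104 - 62540 = 0, i.e. γ^4 - 696γ^2 + 58564 = 0. So γ is a root of x^4 - 696x^2 + 58564. This polynomial is irreducible over Q: it has no rational root (each ±√53 ± √295 is irrational), and any factorization into two quadratics over Q would force √(15635) ∈ Q (pairing opposite roots) or √53, √295 ∈ Q (other pairings), all impossible. Hence [Q(γ):Q] = 4 = [Q(√53, √295):Q], so Q(γ) = Q(√53, √295).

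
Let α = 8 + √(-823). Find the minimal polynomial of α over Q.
m_α(x) = x^2 - 16x + 887

From α - 8 = √(-823), squaring gives (α - 8)^2 = -823, i.e. α^2 - 16α + 64 = -823, so α^2 - 16α + 887 = 0. The discriminant of x^2 - 16x + 887 is (-16)^2 - 4·(887) = 256 - 3548 = -3292, and 4·(-823) is not a perfect square in Q since -823 is squarefree and ≠ 1. Hence x^2 - 16x + 887 is irreducible over Q and is the minimal polynomial of α.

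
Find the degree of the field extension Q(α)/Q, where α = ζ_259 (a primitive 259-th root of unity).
[Q(α):Q] = 216

The minimal polynomial of ζ_259 over Q is the 259-th cyclotomic polynomial Φ_259(x), which is irreducible over Q and has degree φ(259) = 216. Hence [Q(α):Q] = φ(259) = 216.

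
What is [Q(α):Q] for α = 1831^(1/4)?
[Q(α):Q] = 4

α is a root of x^4 - 1831. By Eisenstein's criterion at the prime p = 1831 (which divides the constant term 1831 but p^2 = 3352561 does not, since 1831 is squarefree), x^4 - 1831 is irreducible over Q. Hence [Q(α):Q] = 4.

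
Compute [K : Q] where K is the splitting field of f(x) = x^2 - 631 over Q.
[K : Q] = 2

f(x) = x^2 - 631 factors as (x - √631)(x + √631). The splitting field is K = Q(√631). Since 631 is squarefree and > 1, it is not a perfect square, so x^2 - 631 is irreducible over Q and [Q(√631) : Q] = 2. Hence [K : Q] = 2.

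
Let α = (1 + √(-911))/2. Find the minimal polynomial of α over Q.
m_α(x) = x^2 - x + 228

From 2α - 1 = √(-911), squaring gives (2α - 1)^2 = -911, i.e. 4α^2 - 4α + 1 = -911, so α^2 - α + (1 + 911)/4 = 0. Since -911 ≡ 1 (mod 4), (1 + 911)/4 = 228 ∈ Z. The polynomial x^2 - x + 228 has discriminant 1 - 4·(228) = -911, which is not a perfect square in Q (d = -911 is squarefree and ≠ 1), so x^2 - x + 228 is irreducible over Q. It is the minimal polynomial of α.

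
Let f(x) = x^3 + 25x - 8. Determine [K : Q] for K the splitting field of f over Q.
[K : Q] = 6

By the rational root test, any rational root of the monic integer polynomial f(x) = x^3 + 25x - 8 must be an integer dividing the constant term -8, i.e. one of ±{1, 2, 4, 8}. Evaluating: f(1) = 18, f(-1) = -34, f(2) = 50, f(-2) = -66, f(4) = 156, f(-4) = -172, f(8) = 704, f(-8) = -720; none is 0, so f has no rational root and is therefore irreducible over Q (a cubic with no linear factor over a field is irreducible). For an irreducible cubic, the Galois group is A_3 or S_3 according as the discriminant disc(f) = -4a^3 - 27b^2 = -4·(25)^3 - 27·(-8)^2 = -64228 is or is not a square in Q. Here disc(f) = -64228 is not a perfect square in Q, so the Galois group of f over Q is not contained in A_3 and must be all of S_3. The splitting field has degree |S_3| = 6 over Q, so [K : Q] = 6.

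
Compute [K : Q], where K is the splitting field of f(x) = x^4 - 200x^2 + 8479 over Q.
[K : Q] = 4

Solving the quadratic in x^2: x^2 = (200 ± √(200^2 - 4·8479))/2 = (200 ± √6084)/2 = (200 ± 78)/2, giving x^2 = 139 or x^2 = 61. So f(x) = (x^2 - 139)(x^2 - 61) and the roots of f are ±√139, ±√61. Hence the splitting field is K = Q(√139, √61). Since 139 and 61 are distinct squarefree integers > 1, their product 8479 is not a perfect square, so √61 ∉ Q(√139). By the tower law [K:Q] = [Q(√139,√61):Q(√139)] · [Q(√139):Q] = 2 · 2 = 4.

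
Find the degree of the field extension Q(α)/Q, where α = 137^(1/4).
[Q(α):Q] = 4

α is a root of x^4 - 137. By Eisenstein's criterion at the prime p = 137 (which divides the constant term 137 but p^2 = 18769 does not, since 137 is squarefree), x^4 - 137 is irreducible over Q. Hence [Q(α):Q] = 4.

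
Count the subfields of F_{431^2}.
F_{431^2} has 2 subfields

The subfields of F_{p^n} are exactly the fields F_{p^d} for d | n (each is the fixed field of the unique index-d subgroup of Gal(F_{p^n}/F_p) ≅ Z/nZ). The divisors of n = 2 are {1, 2}, giving 2 subfields: F_{431^1}, F_{431^2}.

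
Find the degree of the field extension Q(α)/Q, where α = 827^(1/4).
[Q(α):Q] = 4

α is a root of x^4 - 827. By Eisenstein's criterion at the prime p = 827 (which divides the constant term 827 but p^2 = 683929 does not, since 827 is squarefree), x^4 - 827 is irreducible over Q. Hence [Q(α):Q] = 4.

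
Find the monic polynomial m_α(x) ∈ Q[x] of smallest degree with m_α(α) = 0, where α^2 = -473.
m_α(x) = x^2 + 473

α satisfies α^2 + 473 = 0, so x^2 + 473 annihilates α. Since d = -473 is squarefree and ≠ 1, it is not a perfect square in Q, so x^2 + 473 has no rational root and is therefore irreducible over Q (a degree-2 polynomial over a field is irreducible iff it has no root). Hence m_α(x) = x^2 + 473.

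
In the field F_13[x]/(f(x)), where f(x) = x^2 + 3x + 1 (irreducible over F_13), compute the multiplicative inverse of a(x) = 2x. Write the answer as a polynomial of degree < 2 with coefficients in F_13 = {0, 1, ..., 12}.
a(x)^(-1) ≡ 6x + 5 (mod f(x))

Since f is irreducible over F_13, F_13[x]/(f) is a field and a(x) ≠ 0 has an inverse. Apply the extended Euclidean algorithm to f(x) and a(x) in F_13[x]: f(x) = (7x + 8)·a(x) + (1). The last nonzero remainder is the constant 1 = gcd(f, a) in F_13. Back-substituting through the division chain expresses 1 = s(x)·a(x) + t(x)·f(x) with s(x) ≡ 6x + 5 (mod f), so a(x)^(-1) ≡ s(x) = 6x + 5 (mod f). Check: (2x)·(6x + 5) = 12x^2 + 10x ≡ 1 (mod x^2 + 3x + 1).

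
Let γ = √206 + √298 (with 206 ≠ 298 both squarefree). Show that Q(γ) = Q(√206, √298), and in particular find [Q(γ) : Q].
[Q(γ) : Q] = 4 (equivalently, Q(γ) = Q(√206, √298))

Obviously Q(γ) ⊆ Q(√206, √298), and [Q(√206, √298):Q] = 4 (since 206, 298 are distinct squarefree integers > 1 with 61388 not a perfect square). To show equality we compute the minimal polynomial of γ. From γ = √206 + √298: γ^2 = 206 + 2√(61388) + 298 = 504 + 2√(61388), so γ^2 - 504 = 2√(61388); squaring, (γ^2 - 504)^2 = 4·61388, i.e. γ^4 - 1008γ^2 + 254016 - 245552 = 0, i.e. γ^4 - 1008γ^2 + 8464 = 0. So γ is a root of x^4 - 1008x^2 + 8464. This polynomial is irreducible over Q: it has no rational root (each ±√206 ± √298 is irrational), and any factorization into two quadratics over Q would force √(61388) ∈ Q (pairing opposite roots) or √206, √298 ∈ Q (other pairings), all impossible. Hence [Q(γ):Q] = 4 = [Q(√206, √298):Q], so Q(γ) = Q(√206, √298).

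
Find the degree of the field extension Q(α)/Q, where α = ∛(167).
[Q(α):Q] = 3

The minimal polynomial of α is x^3 - 167, irreducible over Q since 167 is not a perfect cube (so x^3 - 167 has no rational root). Hence [Q(α):Q] = deg(m_α) = 3.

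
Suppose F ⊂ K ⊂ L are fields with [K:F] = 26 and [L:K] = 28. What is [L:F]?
[L:F] = 728

The tower law says that for any tower of field extensions F ⊂ K ⊂ L with finite degrees, [L:F] = [L:K] · [K:F]. Here this gives [L:F] = 28 · 26 = 728.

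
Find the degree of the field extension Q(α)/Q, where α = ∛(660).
[Q(α):Q] = 3

The minimal polynomial of α is x^3 - 660, irreducible over Q since 660 is not a perfect cube (so x^3 - 660 has no rational root). Hence [Q(α):Q] = deg(m_α) = 3.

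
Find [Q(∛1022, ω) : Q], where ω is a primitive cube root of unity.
[Q(∛1022, ω) : Q] = 6

[Q(∛1022):Q] = 3 (min poly x^3 - 1022, irreducible since 1022 is not a perfect cube). [Q(ω):Q] = 2 (min poly x^2 + x + 1). Since Q(∛1022) ⊂ R and ω ∉ R, we have ω ∉ Q(∛1022), so x^2 + x + 1 remains irreducible over Q(∛1022) and [Q(∛1022, ω) : Q(∛1022)] = 2. By the tower law, [Q(∛1022, ω) : Q] = 3 · 2 = 6. (In fact Q(∛1022, ω) is the splitting field of x^3 - 1022 over Q.)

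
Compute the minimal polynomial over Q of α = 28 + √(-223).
m_α(x) = x^2 - 56x + 1007

From α - 28 = √(-223), squaring gives (α - 28)^2 = -223, i.e. α^2 - 56α + 784 = -223, so α^2 - 56α + 1007 = 0. The discriminant of x^2 - 56x + 1007 is (-56)^2 - 4·(1007) = 3136 - 4028 = -892, and 4·(-223) is not a perfect square in Q since -223 is squarefree and ≠ 1. Hence x^2 - 56x + 1007 is irreducible over Q and is the minimal polynomial of α.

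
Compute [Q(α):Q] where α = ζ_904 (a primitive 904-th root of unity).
[Q(α):Q] = 448

The minimal polynomial of ζ_904 over Q is the 904-th cyclotomic polynomial Φ_904(x), which is irreducible over Q and has degree φ(904) = 448. Hence [Q(α):Q] = φ(904) = 448.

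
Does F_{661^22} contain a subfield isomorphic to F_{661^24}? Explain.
No: F_{661^24} is not a subfield of F_{661^22}

F_{p^m} embeds in F_{p^n} iff m | n. Here 24 ∤ 22 (since 22 = 0·24 + 22 with remainder 22 ≠ 0), so F_{661^24} is not a subfield of F_{661^22}. Equivalently: if it were, the tower law would give 24 = [F_{661^24}:F_661] dividing [F_{661^22}:F_661] = 22, contradiction.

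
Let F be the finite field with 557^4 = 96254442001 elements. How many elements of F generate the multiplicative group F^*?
There are φ(96254442000) = 22892544000 primitive elements

F_q^* is cyclic of order q - 1 = 96254442000. A cyclic group of order m has exactly φ(m) generators. Here m = 96254442000 = 2^4 · 3^2 · 5^3 · 17 · 31 · 73 · 139, so the number of primitive elements is φ(96254442000) = 22892544000.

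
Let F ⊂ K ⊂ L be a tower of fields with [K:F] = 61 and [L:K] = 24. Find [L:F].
[L:F] = 1464

The tower law says that for any tower of field extensions F ⊂ K ⊂ L with finite degrees, [L:F] = [L:K] · [K:F]. Here this gives [L:F] = 24 · 61 = 1464.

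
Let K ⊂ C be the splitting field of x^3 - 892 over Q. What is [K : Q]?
[K : Q] = 6

The roots of x^3 - 892 are ∛892, ω∛892, ω^2∛892 where ω = e^(2πi/3) is a primitive cube root of unity, so K = Q(∛892, ω). Now [Q(∛892):Q] = 3 (since 892 is not a perfect cube, x^3 - 892 is irreducible) and [Q(ω):Q] = 2. Both 2 and 3 divide [K:Q], and [K:Q] ≤ 3·2 = 6, so [K:Q] = 6. (Equivalently: Q(∛892) ⊂ R but ω ∉ R, so [K : Q(∛892)] = 2.)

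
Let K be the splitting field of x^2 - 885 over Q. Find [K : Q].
[K : Q] = 2

f(x) = x^2 - 885 factors as (x - √885)(x + √885). The splitting field is K = Q(√885). Since 885 is squarefree and > 1, it is not a perfect square, so x^2 - 885 is irreducible over Q and [Q(√885) : Q] = 2. Hence [K : Q] = 2.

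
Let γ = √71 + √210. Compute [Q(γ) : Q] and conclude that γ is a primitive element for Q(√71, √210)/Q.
[Q(γ) : Q] = 4 (equivalently, Q(γ) = Q(√71, √210))

Obviously Q(γ) ⊆ Q(√71, √210), and [Q(√71, √210):Q] = 4 (since 71, 210 are distinct squarefree integers > 1 with 14910 not a perfect square). To show equality we compute the minimal polynomial of γ. From γ = √71 + √210: γ^2 = 71 + 2√(14910) + 210 = 281 + 2√(14910), so γ^2 - 281 = 2√(14910); squaring, (γ^2 - 281)^2 = 4·14910, i.e. γ^4 - 562γ^2 + 78961 - 59640 = 0, i.e. γ^4 - 562γ^2 + 19321 = 0. So γ is a root of x^4 - 562x^2 + 19321. This polynomial is irreducible over Q: it has no rational root (each ±√71 ± √210 is irrational), and any factorization into two quadratics over Q would force √(14910) ∈ Q (pairing opposite roots) or √71, √210 ∈ Q (other pairings), all impossible. Hence [Q(γ):Q] = 4 = [Q(√71, √210):Q], so Q(γ) = Q(√71, √210).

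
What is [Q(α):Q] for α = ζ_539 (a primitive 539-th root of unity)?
[Q(α):Q] = 420

The minimal polynomial of ζ_539 over Q is the 539-th cyclotomic polynomial Φ_539(x), which is irreducible over Q and has degree φ(539) = 420. Hence [Q(α):Q] = φ(539) = 420.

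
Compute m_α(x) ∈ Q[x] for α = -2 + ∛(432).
m_α(x) = x^3 + 6x^2 + 12x - 424

Set β = α + 2 = ∛(432), so β^3 = 432. Then (α + 2)^3 - 432 = 0, i.e. α is a root of g(x) = (x + 2)^3 - 432 = x^3 + 6x^2 + 12x - 424. Since g(x) = h(x + 2) where h(x) = x^3 - 432, and h is irreducible over Q (because 432 is not a perfect cube, so h has no rational root, and a monic cubic with no rational root is irreducible), g is also irreducible (irreducibility is preserved under the substitution x → x + 2). Hence m_α(x) = x^3 + 6x^2 + 12x - 424.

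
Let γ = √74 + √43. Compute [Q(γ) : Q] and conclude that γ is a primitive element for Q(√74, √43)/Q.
[Q(γ) : Q] = 4 (equivalently, Q(γ) = Q(√74, √43))

Obviously Q(γ) ⊆ Q(√74, √43), and [Q(√74, √43):Q] = 4 (since 74, 43 are distinct squarefree integers > 1 with 3182 not a perfect square). To show equality we compute the minimal polynomial of γ. From γ = √74 + √43: γ^2 = 74 + 2√(3182) + 43 = 117 + 2√(3182), so γ^2 - 117 = 2√(3182); squaring, (γ^2 - 117)^2 = 4·3182, i.e. γ^4 - 234γ^2 + 13689 - 12728 = 0, i.e. γ^4 - 234γ^2 + 961 = 0. So γ is a root of x^4 - 234x^2 + 961. This polynomial is irreducible over Q: it has no rational root (each ±√74 ± √43 is irrational), and any factorization into two quadratics over Q would force √(3182) ∈ Q (pairing opposite roots) or √74, √43 ∈ Q (other pairings), all impossible. Hence [Q(γ):Q] = 4 = [Q(√74, √43):Q], so Q(γ) = Q(√74, √43).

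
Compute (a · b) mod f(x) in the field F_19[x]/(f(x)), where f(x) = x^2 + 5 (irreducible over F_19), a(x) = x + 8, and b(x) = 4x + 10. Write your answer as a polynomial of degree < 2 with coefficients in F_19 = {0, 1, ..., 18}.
a · b ≡ 4x + 3 (mod f(x))

Multiply in F_19[x]: a(x)·b(x) = (x + 8)·(4x + 10) = 4x^2 + 4x + 4. This has degree ≥ 2, so divide by f(x) over F_19: 4x^2 + 4x + 4 = (4)·(x^2 + 5) + (4x + 3). Hence a·b ≡ 4x + 3 (mod f). (F_19[x]/(f) is a field with 19^2 = 361 elements since f is irreducible of degree 2.)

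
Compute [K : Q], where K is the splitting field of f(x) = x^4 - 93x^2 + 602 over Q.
[K : Q] = 4

Solving the quadratic in x^2: x^2 = (93 ± √(93^2 - 4·602))/2 = (93 ± √6241)/2 = (93 ± 79)/2, giving x^2 = 7 or x^2 = 86. So f(x) = (x^2 - 7)(x^2 - 86) and the roots of f are ±√7, ±√86. Hence the splitting field is K = Q(√7, √86). Since 7 and 86 are distinct squarefree integers > 1, their product 602 is not a perfect square, so √86 ∉ Q(√7). By the tower law [K:Q] = [Q(√7,√86):Q(√7)] · [Q(√7):Q] = 2 · 2 = 4.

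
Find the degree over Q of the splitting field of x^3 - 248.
[K : Q] = 6

The roots of x^3 - 248 are ∛248, ω∛248, ω^2∛248 where ω = e^(2πi/3) is a primitive cube root of unity, so K = Q(∛248, ω). Now [Q(∛248):Q] = 3 (since 248 is not a perfect cube, x^3 - 248 is irreducible) and [Q(ω):Q] = 2. Both 2 and 3 divide [K:Q], and [K:Q] ≤ 3·2 = 6, so [K:Q] = 6. (Equivalently: Q(∛248) ⊂ R but ω ∉ R, so [K : Q(∛248)] = 2.)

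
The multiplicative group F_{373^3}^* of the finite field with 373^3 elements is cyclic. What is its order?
|F_{373^3}^*| = 51895116

F_{373^3} has 373^3 = 51895117 elements; its multiplicative group consists of all nonzero elements, so |F_{373^3}^*| = 51895117 - 1 = 51895116. (It is cyclic since any finite subgroup of the multiplicative group of a field is cyclic.)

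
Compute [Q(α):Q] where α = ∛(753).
[Q(α):Q] = 3

The minimal polynomial of α is x^3 - 753, irreducible over Q since 753 is not a perfect cube (so x^3 - 753 has no rational root). Hence [Q(α):Q] = deg(m_α) = 3.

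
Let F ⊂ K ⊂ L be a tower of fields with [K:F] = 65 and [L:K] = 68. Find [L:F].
[L:F] = 4420

The tower law says that for any tower of field extensions F ⊂ K ⊂ L with finite degrees, [L:F] = [L:K] · [K:F]. Here this gives [L:F] = 68 · 65 = 4420.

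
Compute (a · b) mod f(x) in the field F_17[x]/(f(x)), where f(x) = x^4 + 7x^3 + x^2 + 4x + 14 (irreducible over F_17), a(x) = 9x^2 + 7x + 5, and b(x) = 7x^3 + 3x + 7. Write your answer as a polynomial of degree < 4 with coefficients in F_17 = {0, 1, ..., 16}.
a · b ≡ 6x^3 + 3x^2 + 2x + 15 (mod f(x))

Multiply in F_17[x]: a(x)·b(x) = (9x^2 + 7x + 5)·(7x^3 + 3x + 7) = 12x^5 + 15x^4 + 11x^3 + 16x^2 + 13x + 1. This has degree ≥ 4, so divide by f(x) over F_17: 12x^5 + 15x^4 + 11x^3 + 16x^2 + 13x + 1 = (12x + 16)·(x^4 + 7x^3 + x^2 + 4x + 14) + (6x^3 + 3x^2 + 2x + 15). Hence a·b ≡ 6x^3 + 3x^2 + 2x + 15 (mod f). (F_17[x]/(f) is a field with 17^4 = 83521 elements since f is irreducible of degree 4.)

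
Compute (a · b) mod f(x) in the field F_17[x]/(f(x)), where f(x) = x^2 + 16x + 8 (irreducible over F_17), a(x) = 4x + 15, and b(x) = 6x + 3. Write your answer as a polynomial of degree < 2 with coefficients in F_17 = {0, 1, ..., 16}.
a · b ≡ 7x + 6 (mod f(x))

Multiply in F_17[x]: a(x)·b(x) = (4x + 15)·(6x + 3) = 7x^2 + 11. This has degree ≥ 2, so divide by f(x) over F_17: 7x^2 + 11 = (7)·(x^2 + 16x + 8) + (7x + 6). Hence a·b ≡ 7x + 6 (mod f). (F_17[x]/(f) is a field with 17^2 = 289 elements since f is irreducible of degree 2.)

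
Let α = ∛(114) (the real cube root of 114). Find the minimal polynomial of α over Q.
m_α(x) = x^3 - 114

α satisfies α^3 = 114, so x^3 - 114 annihilates α. By the rational root test, a rational root p/q (in lowest terms) of x^3 - 114 would satisfy p^3 = 114 q^3, forcing q = 1 and p^3 = 114; but 114 is not a perfect cube, contradiction. A monic cubic over Q with no rational root is irreducible (any nontrivial factorization would include a linear factor). Hence x^3 - 114 is the minimal polynomial of α, and in particular [Q(α):Q] = 3.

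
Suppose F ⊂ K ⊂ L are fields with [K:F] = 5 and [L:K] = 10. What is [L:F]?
[L:F] = 50

The tower law says that for any tower of field extensions F ⊂ K ⊂ L with finite degrees, [L:F] = [L:K] · [K:F]. Here this gives [L:F] = 10 · 5 = 50.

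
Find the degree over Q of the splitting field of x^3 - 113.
[K : Q] = 6

The roots of x^3 - 113 are ∛113, ω∛113, ω^2∛113 where ω = e^(2πi/3) is a primitive cube root of unity, so K = Q(∛113, ω). Now [Q(∛113):Q] = 3 (since 113 is not a perfect cube, x^3 - 113 is irreducible) and [Q(ω):Q] = 2. Both 2 and 3 divide [K:Q], and [K:Q] ≤ 3·2 = 6, so [K:Q] = 6. (Equivalently: Q(∛113) ⊂ R but ω ∉ R, so [K : Q(∛113)] = 2.)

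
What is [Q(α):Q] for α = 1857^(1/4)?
[Q(α):Q] = 4

α is a root of x^4 - 1857. By Eisenstein's criterion at the prime p = 3 (which divides the constant term 1857 but p^2 = 9 does not, since 1857 is squarefree), x^4 - 1857 is irreducible over Q. Hence [Q(α):Q] = 4.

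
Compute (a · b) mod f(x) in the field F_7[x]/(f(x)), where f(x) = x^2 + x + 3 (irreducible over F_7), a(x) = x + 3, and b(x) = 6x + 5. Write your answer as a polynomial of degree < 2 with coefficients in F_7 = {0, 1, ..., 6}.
a · b ≡ 3x + 4 (mod f(x))

Multiply in F_7[x]: a(x)·b(x) = (x + 3)·(6x + 5) = 6x^2 + 2x + 1. This has degree ≥ 2, so divide by f(x) over F_7: 6x^2 + 2x + 1 = (6)·(x^2 + x + 3) + (3x + 4). Hence a·b ≡ 3x + 4 (mod f). (F_7[x]/(f) is a field with 7^2 = 49 elements since f is irreducible of degree 2.)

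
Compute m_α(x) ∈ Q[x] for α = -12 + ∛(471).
m_α(x) = x^3 + 36x^2 + 432x + 1257

Set β = α + 12 = ∛(471), so β^3 = 471. Then (α + 12)^3 - 471 = 0, i.e. α is a root of g(x) = (x + 12)^3 - 471 = x^3 + 36x^2 + 432x + 1257. Since g(x) = h(x + 12) where h(x) = x^3 - 471, and h is irreducible over Q (because 471 is not a perfect cube, so h has no rational root, and a monic cubic with no rational root is irreducible), g is also irreducible (irreducibility is preserved under the substitution x → x + 12). Hence m_α(x) = x^3 + 36x^2 + 432x + 1257.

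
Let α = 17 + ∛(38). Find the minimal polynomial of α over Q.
m_α(x) = x^3 - 51x^2 + 867x - 4951

Set β = α - 17 = ∛(38), so β^3 = 38. Then (α - 17)^3 - 38 = 0, i.e. α is a root of g(x) = (x - 17)^3 - 38 = x^3 - 51x^2 + 867x - 4951. Since g(x) = h(x - 17) where h(x) = x^3 - 38, and h is irreducible over Q (because 38 is not a perfect cube, so h has no rational root, and a monic cubic with no rational root is irreducible), g is also irreducible (irreducibility is preserved under the substitution x → x - 17). Hence m_α(x) = x^3 - 51x^2 + 867x - 4951.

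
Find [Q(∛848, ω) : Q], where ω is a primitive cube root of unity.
[Q(∛848, ω) : Q] = 6

[Q(∛848):Q] = 3 (min poly x^3 - 848, irreducible since 848 is not a perfect cube). [Q(ω):Q] = 2 (min poly x^2 + x + 1). Since Q(∛848) ⊂ R and ω ∉ R, we have ω ∉ Q(∛848), so x^2 + x + 1 remains irreducible over Q(∛848) and [Q(∛848, ω) : Q(∛848)] = 2. By the tower law, [Q(∛848, ω) : Q] = 3 · 2 = 6. (In fact Q(∛848, ω) is the splitting field of x^3 - 848 over Q.)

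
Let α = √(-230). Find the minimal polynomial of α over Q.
m_α(x) = x^2 + 230

α satisfies α^2 + 230 = 0, so x^2 + 230 annihilates α. Since d = -230 is squarefree and ≠ 1, it is not a perfect square in Q, so x^2 + 230 has no rational root and is therefore irreducible over Q (a degree-2 polynomial over a field is irreducible iff it has no root). Hence m_α(x) = x^2 + 230.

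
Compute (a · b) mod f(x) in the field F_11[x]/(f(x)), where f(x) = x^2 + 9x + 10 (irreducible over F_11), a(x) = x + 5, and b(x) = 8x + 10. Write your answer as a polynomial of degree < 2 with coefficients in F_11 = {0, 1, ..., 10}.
a · b ≡ 3 (mod f(x))

Multiply in F_11[x]: a(x)·b(x) = (x + 5)·(8x + 10) = 8x^2 + 6x + 6. This has degree ≥ 2, so divide by f(x) over F_11: 8x^2 + 6x + 6 = (8)·(x^2 + 9x + 10) + (3). Hence a·b ≡ 3 (mod f). (F_11[x]/(f) is a field with 11^2 = 121 elements since f is irreducible of degree 2.)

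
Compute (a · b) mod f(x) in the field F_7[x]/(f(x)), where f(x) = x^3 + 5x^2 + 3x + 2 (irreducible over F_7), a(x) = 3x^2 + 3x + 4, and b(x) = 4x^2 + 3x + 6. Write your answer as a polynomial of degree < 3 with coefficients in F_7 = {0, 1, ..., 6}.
a · b ≡ 6x^2 + 4x + 4 (mod f(x))

Multiply in F_7[x]: a(x)·b(x) = (3x^2 + 3x + 4)·(4x^2 + 3x + 6) = 5x^4 + x^2 + 2x + 3. This has degree ≥ 3, so divide by f(x) over F_7: 5x^4 + x^2 + 2x + 3 = (5x + 3)·(x^3 + 5x^2 + 3x + 2) + (6x^2 + 4x + 4). Hence a·b ≡ 6x^2 + 4x + 4 (mod f). (F_7[x]/(f) is a field with 7^3 = 343 elements since f is irreducible of degree 3.)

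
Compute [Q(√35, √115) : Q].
[Q(√35, √115) : Q] = 4

[Q(√35):Q] = 2 (min poly x^2 - 35, irreducible since 35 is squarefree > 1). For the top step, suppose √115 ∈ Q(√35), say √115 = c + d√35 with c, d ∈ Q. Squaring: 115 = c^2 + 35d^2 + 2cd√35. Since √35 ∉ Q this forces 2cd = 0. If d = 0 then √115 = c ∈ Q, contradicting 115 squarefree > 1. If c = 0 then 115 = 35d^2, so 35·115 = (35d)^2 is a perfect square in Q — but 35·115 = 4025 is not a perfect square (since 35 and 115 are distinct squarefree integers). Contradiction. Hence √115 ∉ Q(√35), so x^2 - 115 stays irreducible over Q(√35) and [Q(√35, √115) : Q(√35)] = 2. By the tower law, [Q(√35, √115) : Q] = 2 · 2 = 4.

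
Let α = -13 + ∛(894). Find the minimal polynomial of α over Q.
m_α(x) = x^3 + 39x^2 + 507x + 1303

Set β = α + 13 = ∛(894), so β^3 = 894. Then (α + 13)^3 - 894 = 0, i.e. α is a root of g(x) = (x + 13)^3 - 894 = x^3 + 39x^2 + 507x + 1303. Since g(x) = h(x + 13) where h(x) = x^3 - 894, and h is irreducible over Q (because 894 is not a perfect cube, so h has no rational root, and a monic cubic with no rational root is irreducible), g is also irreducible (irreducibility is preserved under the substitution x → x + 13). Hence m_α(x) = x^3 + 39x^2 + 507x + 1303.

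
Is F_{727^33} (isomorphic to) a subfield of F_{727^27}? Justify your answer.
No: F_{727^33} is not a subfield of F_{727^27}

F_{p^m} embeds in F_{p^n} iff m | n. Here 33 ∤ 27 (since 27 = 0·33 + 27 with remainder 27 ≠ 0), so F_{727^33} is not a subfield of F_{727^27}. Equivalently: if it were, the tower law would give 33 = [F_{727^33}:F_727] dividing [F_{727^27}:F_727] = 27, contradiction.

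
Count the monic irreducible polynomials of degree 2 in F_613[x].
There are 187578 monic irreducible polynomials of degree 2 over F_613

Each element of F_{613^2} that lies in no proper subfield is a root of exactly one monic irreducible of degree 2 over F_613, and each such polynomial has 2 distinct roots in F_{613^2}. By Möbius inversion the count is N_613(2) = (1/2) Σ_{d|2} μ(2/d) · 613^d = (1/2)(μ(2)·613^1 + μ(1)·613^2) = 375156/2 = 187578.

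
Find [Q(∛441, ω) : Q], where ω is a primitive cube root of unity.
[Q(∛441, ω) : Q] = 6

[Q(∛441):Q] = 3 (min poly x^3 - 441, irreducible since 441 is not a perfect cube). [Q(ω):Q] = 2 (min poly x^2 + x + 1). Since Q(∛441) ⊂ R and ω ∉ R, we have ω ∉ Q(∛441), so x^2 + x + 1 remains irreducible over Q(∛441) and [Q(∛441, ω) : Q(∛441)] = 2. By the tower law, [Q(∛441, ω) : Q] = 3 · 2 = 6. (In fact Q(∛441, ω) is the splitting field of x^3 - 441 over Q.)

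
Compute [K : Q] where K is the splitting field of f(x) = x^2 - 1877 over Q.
[K : Q] = 2

f(x) = x^2 - 1877 factors as (x - √1877)(x + √1877). The splitting field is K = Q(√1877). Since 1877 is squarefree and > 1, it is not a perfect square, so x^2 - 1877 is irreducible over Q and [Q(√1877) : Q] = 2. Hence [K : Q] = 2.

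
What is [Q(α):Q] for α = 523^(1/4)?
[Q(α):Q] = 4

α is a root of x^4 - 523. By Eisenstein's criterion at the prime p = 523 (which divides the constant term 523 but p^2 = 273529 does not, since 523 is squarefree), x^4 - 523 is irreducible over Q. Hence [Q(α):Q] = 4.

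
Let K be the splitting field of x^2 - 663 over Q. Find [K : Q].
[K : Q] = 2

f(x) = x^2 - 663 factors as (x - √663)(x + √663). The splitting field is K = Q(√663). Since 663 is squarefree and > 1, it is not a perfect square, so x^2 - 663 is irreducible over Q and [Q(√663) : Q] = 2. Hence [K : Q] = 2.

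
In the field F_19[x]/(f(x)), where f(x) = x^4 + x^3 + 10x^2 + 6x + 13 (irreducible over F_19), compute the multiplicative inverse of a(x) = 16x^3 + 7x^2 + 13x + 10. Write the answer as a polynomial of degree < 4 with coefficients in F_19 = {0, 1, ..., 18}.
a(x)^(-1) ≡ 14x^3 + 10x^2 + 16x + 9 (mod f(x))

Since f is irreducible over F_19, F_19[x]/(f) is a field and a(x) ≠ 0 has an inverse. Apply the extended Euclidean algorithm to f(x) and a(x) in F_19[x]: f(x) = (6x + 1)·a(x) + (x^2 + 9x + 3);  a(x) = (16x + 15)·(x^2 + 9x + 3) + (x + 3);  (x^2 + 9x + 3) = (x + 6)·(x + 3) + (4). The last nonzero remainder is the constant 4 = gcd(f, a) in F_19. Back-substituting through the division chain expresses 4 = s(x)·a(x) + t(x)·f(x) with s(x) ≡ 18x^3 + 2x^2 + 7x + 17 (mod f), so (18x^3 + 2x^2 + 7x + 17)·a(x) ≡ 4 (mod f). Multiplying by 4^(-1) ≡ 5 in F_19 gives a(x)^(-1) ≡ 5·(18x^3 + 2x^2 + 7x + 17) ≡ 14x^3 + 10x^2 + 16x + 9 (mod f). Check: (16x^3 + 7x^2 + 13x + 10)·(14x^3 + 10x^2 + 16x + 9) = 15x^6 + 11x^5 + 14x^4 + 13x^3 + 10x^2 + 11x + 14 ≡ 1 (mod x^4 + x^3 + 10x^2 + 6x + 13).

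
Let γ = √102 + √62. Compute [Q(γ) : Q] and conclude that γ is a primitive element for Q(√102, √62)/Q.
[Q(γ) : Q] = 4 (equivalently, Q(γ) = Q(√102, √62))

Obviously Q(γ) ⊆ Q(√102, √62), and [Q(√102, √62):Q] = 4 (since 102, 62 are distinct squarefree integers > 1 with 6324 not a perfect square). To show equality we compute the minimal polynomial of γ. From γ = √102 + √62: γ^2 = 102 + 2√(6324) + 62 = 164 + 2√(6324), so γ^2 - 164 = 2√(6324); squaring, (γ^2 - 164)^2 = 4·6324, i.e. γ^4 - 328γ^2 + 26896 - 25296 = 0, i.e. γ^4 - 328γ^2 + 1600 = 0. So γ is a root of x^4 - 328x^2 + 1600. This polynomial is irreducible over Q: it has no rational root (each ±√102 ± √62 is irrational), and any factorization into two quadratics over Q would force √(6324) ∈ Q (pairing opposite roots) or √102, √62 ∈ Q (other pairings), all impossible. Hence [Q(γ):Q] = 4 = [Q(√102, √62):Q], so Q(γ) = Q(√102, √62).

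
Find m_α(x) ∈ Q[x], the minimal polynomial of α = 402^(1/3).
m_α(x) = x^3 - 402

α satisfies α^3 = 402, so x^3 - 402 annihilates α. By the rational root test, a rational root p/q (in lowest terms) of x^3 - 402 would satisfy p^3 = 402 q^3, forcing q = 1 and p^3 = 402; but 402 is not a perfect cube, contradiction. A monic cubic over Q with no rational root is irreducible (any nontrivial factorization would include a linear factor). Hence x^3 - 402 is the minimal polynomial of α, and in particular [Q(α):Q] = 3.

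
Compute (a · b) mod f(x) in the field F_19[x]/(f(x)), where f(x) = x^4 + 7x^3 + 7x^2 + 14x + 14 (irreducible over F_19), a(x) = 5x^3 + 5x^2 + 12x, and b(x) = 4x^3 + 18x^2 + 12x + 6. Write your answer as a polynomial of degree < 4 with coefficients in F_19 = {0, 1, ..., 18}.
a · b ≡ 13x^3 + 15x^2 + 8x + 10 (mod f(x))

Multiply in F_19[x]: a(x)·b(x) = (5x^3 + 5x^2 + 12x)·(4x^3 + 18x^2 + 12x + 6) = x^6 + 15x^5 + 8x^4 + 2x^3 + 3x^2 + 15x. This has degree ≥ 4, so divide by f(x) over F_19: x^6 + 15x^5 + 8x^4 + 2x^3 + 3x^2 + 15x = (x^2 + 8x + 2)·(x^4 + 7x^3 + 7x^2 + 14x + 14) + (13x^3 + 15x^2 + 8x + 10). Hence a·b ≡ 13x^3 + 15x^2 + 8x + 10 (mod f). (F_19[x]/(f) is a field with 19^4 = 130321 elements since f is irreducible of degree 4.)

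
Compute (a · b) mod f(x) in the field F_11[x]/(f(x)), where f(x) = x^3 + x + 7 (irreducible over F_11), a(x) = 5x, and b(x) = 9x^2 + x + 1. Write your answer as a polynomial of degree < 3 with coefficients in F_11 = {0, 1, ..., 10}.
a · b ≡ 5x^2 + 4x + 4 (mod f(x))

Multiply in F_11[x]: a(x)·b(x) = (5x)·(9x^2 + x + 1) = x^3 + 5x^2 + 5x. This has degree ≥ 3, so divide by f(x) over F_11: x^3 + 5x^2 + 5x = (1)·(x^3 + x + 7) + (5x^2 + 4x + 4). Hence a·b ≡ 5x^2 + 4x + 4 (mod f). (F_11[x]/(f) is a field with 11^3 = 1331 elements since f is irreducible of degree 3.)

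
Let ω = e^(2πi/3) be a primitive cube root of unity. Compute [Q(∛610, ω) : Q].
[Q(∛610, ω) : Q] = 6

[Q(∛610):Q] = 3 (min poly x^3 - 610, irreducible since 610 is not a perfect cube). [Q(ω):Q] = 2 (min poly x^2 + x + 1). Since Q(∛610) ⊂ R and ω ∉ R, we have ω ∉ Q(∛610), so x^2 + x + 1 remains irreducible over Q(∛610) and [Q(∛610, ω) : Q(∛610)] = 2. By the tower law, [Q(∛610, ω) : Q] = 3 · 2 = 6. (In fact Q(∛610, ω) is the splitting field of x^3 - 610 over Q.)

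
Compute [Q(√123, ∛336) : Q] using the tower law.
[Q(√123, ∛336) : Q] = 6

Let L = Q(√123, ∛336). Since Q(√123) ⊂ L and [Q(√123):Q] = 2, the tower law gives 2 | [L:Q]. Likewise Q(∛336) ⊂ L with [Q(∛336):Q] = 3 (because 336 is not a perfect cube), so 3 | [L:Q]. As gcd(2,3) = 1, [L:Q] is divisible by 6. Conversely L is generated over Q by √123 and ∛336, so [L:Q] ≤ 2·3 = 6. Therefore [Q(√123, ∛336) : Q] = 6.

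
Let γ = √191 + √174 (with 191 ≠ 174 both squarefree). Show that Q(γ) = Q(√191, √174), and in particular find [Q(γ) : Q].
[Q(γ) : Q] = 4 (equivalently, Q(γ) = Q(√191, √174))

Obviously Q(γ) ⊆ Q(√191, √174), and [Q(√191, √174):Q] = 4 (since 191, 174 are distinct squarefree integers > 1 with 33234 not a perfect square). To show equality we compute the minimal polynomial of γ. From γ = √191 + √174: γ^2 = 191 + 2√(33234) + 174 = 365 + 2√(33234), so γ^2 - 365 = 2√(33234); squaring, (γ^2 - 365)^2 = 4·33234, i.e. γ^4 - 730γ^2 + 133225 - 132936 = 0, i.e. γ^4 - 730γ^2 + 289 = 0. So γ is a root of x^4 - 730x^2 + 289. This polynomial is irreducible over Q: it has no rational root (each ±√191 ± √174 is irrational), and any factorization into two quadratics over Q would force √(33234) ∈ Q (pairing opposite roots) or √191, √174 ∈ Q (other pairings), all impossible. Hence [Q(γ):Q] = 4 = [Q(√191, √174):Q], so Q(γ) = Q(√191, √174).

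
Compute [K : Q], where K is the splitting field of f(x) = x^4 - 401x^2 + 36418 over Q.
[K : Q] = 4

Solving the quadratic in x^2: x^2 = (401 ± √(401^2 - 4·36418))/2 = (401 ± √15129)/2 = (401 ± 123)/2, giving x^2 = 139 or x^2 = 262. So f(x) = (x^2 - 139)(x^2 - 262) and the roots of f are ±√139, ±√262. Hence the splitting field is K = Q(√139, √262). Since 139 and 262 are distinct squarefree integers > 1, their product 36418 is not a perfect square, so √262 ∉ Q(√139). By the tower law [K:Q] = [Q(√139,√262):Q(√139)] · [Q(√139):Q] = 2 · 2 = 4.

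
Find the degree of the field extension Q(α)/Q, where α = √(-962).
[Q(α):Q] = 2

[Q(α):Q] equals the degree of the minimal polynomial of α. Here α^2 = -962 and x^2 + 962 is irreducible (d = -962 is squarefree, ≠ 1, hence not a square), so deg(m_α) = 2. Thus [Q(α):Q] = 2.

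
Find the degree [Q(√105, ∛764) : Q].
[Q(√105, ∛764) : Q] = 6

Let L = Q(√105, ∛764). Since Q(√105) ⊂ L and [Q(√105):Q] = 2, the tower law gives 2 | [L:Q]. Likewise Q(∛764) ⊂ L with [Q(∛764):Q] = 3 (because 764 is not a perfect cube), so 3 | [L:Q]. As gcd(2,3) = 1, [L:Q] is divisible by 6. Conversely L is generated over Q by √105 and ∛764, so [L:Q] ≤ 2·3 = 6. Therefore [Q(√105, ∛764) : Q] = 6.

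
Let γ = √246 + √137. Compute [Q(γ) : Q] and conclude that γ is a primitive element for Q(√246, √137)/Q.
[Q(γ) : Q] = 4 (equivalently, Q(γ) = Q(√246, √137))

Obviously Q(γ) ⊆ Q(√246, √137), and [Q(√246, √137):Q] = 4 (since 246, 137 are distinct squarefree integers > 1 with 33702 not a perfect square). To show equality we compute the minimal polynomial of γ. From γ = √246 + √137: γ^2 = 246 + 2√(33702) + 137 = 383 + 2√(33702), so γ^2 - 383 = 2√(33702); squaring, (γ^2 - 383)^2 = 4·33702, i.e. γ^4 - 766γ^2 + 146689 - 134808 = 0, i.e. γ^4 - 766γ^2 + 11881 = 0. So γ is a root of x^4 - 766x^2 + 11881. This polynomial is irreducible over Q: it has no rational root (each ±√246 ± √137 is irrational), and any factorization into two quadratics over Q would force √(33702) ∈ Q (pairing opposite roots) or √246, √137 ∈ Q (other pairings), all impossible. Hence [Q(γ):Q] = 4 = [Q(√246, √137):Q], so Q(γ) = Q(√246, √137).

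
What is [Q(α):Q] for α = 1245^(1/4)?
[Q(α):Q] = 4

α is a root of x^4 - 1245. By Eisenstein's criterion at the prime p = 3 (which divides the constant term 1245 but p^2 = 9 does not, since 1245 is squarefree), x^4 - 1245 is irreducible over Q. Hence [Q(α):Q] = 4.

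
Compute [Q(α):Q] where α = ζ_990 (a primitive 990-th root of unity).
[Q(α):Q] = 240

The minimal polynomial of ζ_990 over Q is the 990-th cyclotomic polynomial Φ_990(x), which is irreducible over Q and has degree φ(990) = 240. Hence [Q(α):Q] = φ(990) = 240.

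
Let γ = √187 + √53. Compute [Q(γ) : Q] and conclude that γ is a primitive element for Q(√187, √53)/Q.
[Q(γ) : Q] = 4 (equivalently, Q(γ) = Q(√187, √53))

Obviously Q(γ) ⊆ Q(√187, √53), and [Q(√187, √53):Q] = 4 (since 187, 53 are distinct squarefree integers > 1 with 9911 not a perfect square). To show equality we compute the minimal polynomial of γ. From γ = √187 + √53: γ^2 = 187 + 2√(9911) + 53 = 240 + 2√(9911), so γ^2 - 240 = 2√(9911); squaring, (γ^2 - 240)^2 = 4·9911, i.e. γ^4 - 480γ^2 + 57600 - 39644 = 0, i.e. γ^4 - 480γ^2 + 17956 = 0. So γ is a root of x^4 - 480x^2 + 17956. This polynomial is irreducible over Q: it has no rational root (each ±√187 ± √53 is irrational), and any factorization into two quadratics over Q would force √(9911) ∈ Q (pairing opposite roots) or √187, √53 ∈ Q (other pairings), all impossible. Hence [Q(γ):Q] = 4 = [Q(√187, √53):Q], so Q(γ) = Q(√187, √53).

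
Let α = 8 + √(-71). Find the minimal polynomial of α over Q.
m_α(x) = x^2 - 16x + 135

From α - 8 = √(-71), squaring gives (α - 8)^2 = -71, i.e. α^2 - 16α + 64 = -71, so α^2 - 16α + 135 = 0. The discriminant of x^2 - 16x + 135 is (-16)^2 - 4·(135) = 256 - 540 = -284, and 4·(-71) is not a perfect square in Q since -71 is squarefree and ≠ 1. Hence x^2 - 16x + 135 is irreducible over Q and is the minimal polynomial of α.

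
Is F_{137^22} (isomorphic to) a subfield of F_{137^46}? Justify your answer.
No: F_{137^22} is not a subfield of F_{137^46}

F_{p^m} embeds in F_{p^n} iff m | n. Here 22 ∤ 46 (since 46 = 2·22 + 2 with remainder 2 ≠ 0), so F_{137^22} is not a subfield of F_{137^46}. Equivalently: if it were, the tower law would give 22 = [F_{137^22}:F_137] dividing [F_{137^46}:F_137] = 46, contradiction.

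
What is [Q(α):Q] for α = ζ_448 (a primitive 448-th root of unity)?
[Q(α):Q] = 192

The minimal polynomial of ζ_448 over Q is the 448-th cyclotomic polynomial Φ_448(x), which is irreducible over Q and has degree φ(448) = 192. Hence [Q(α):Q] = φ(448) = 192.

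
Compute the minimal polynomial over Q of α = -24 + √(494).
m_α(x) = x^2 + 48x + 82

From α + 24 = √(494), squaring gives (α + 24)^2 = 494, i.e. α^2 + 48α + 576 = 494, so α^2 + 48α + 82 = 0. The discriminant of x^2 + 48x + 82 is (48)^2 - 4·(82) = 2304 - 328 = 1976, and 4·(494) is not a perfect square in Q since 494 is squarefree and ≠ 1. Hence x^2 + 48x + 82 is irreducible over Q and is the minimal polynomial of α.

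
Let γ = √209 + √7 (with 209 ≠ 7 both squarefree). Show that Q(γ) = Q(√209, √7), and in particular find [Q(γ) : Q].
[Q(γ) : Q] = 4 (equivalently, Q(γ) = Q(√209, √7))

Obviously Q(γ) ⊆ Q(√209, √7), and [Q(√209, √7):Q] = 4 (since 209, 7 are distinct squarefree integers > 1 with 1463 not a perfect square). To show equality we compute the minimal polynomial of γ. From γ = √209 + √7: γ^2 = 209 + 2√(1463) + 7 = 216 + 2√(1463), so γ^2 - 216 = 2√(1463); squaring, (γ^2 - 216)^2 = 4·1463, i.e. γ^4 - 432γ^2 + 46656 - 5852 = 0, i.e. γ^4 - 432γ^2 + 40804 = 0. So γ is a root of x^4 - 432x^2 + 40804. This polynomial is irreducible over Q: it has no rational root (each ±√209 ± √7 is irrational), and any factorization into two quadratics over Q would force √(1463) ∈ Q (pairing opposite roots) or √209, √7 ∈ Q (other pairings), all impossible. Hence [Q(γ):Q] = 4 = [Q(√209, √7):Q], so Q(γ) = Q(√209, √7).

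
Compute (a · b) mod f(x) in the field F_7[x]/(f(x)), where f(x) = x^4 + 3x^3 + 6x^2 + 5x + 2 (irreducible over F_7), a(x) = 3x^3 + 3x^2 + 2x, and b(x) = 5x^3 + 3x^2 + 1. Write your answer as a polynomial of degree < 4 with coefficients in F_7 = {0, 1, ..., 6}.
a · b ≡ 2 (mod f(x))

Multiply in F_7[x]: a(x)·b(x) = (3x^3 + 3x^2 + 2x)·(5x^3 + 3x^2 + 1) = x^6 + 3x^5 + 5x^4 + 2x^3 + 3x^2 + 2x. This has degree ≥ 4, so divide by f(x) over F_7: x^6 + 3x^5 + 5x^4 + 2x^3 + 3x^2 + 2x = (x^2 + 6)·(x^4 + 3x^3 + 6x^2 + 5x + 2) + (2). Hence a·b ≡ 2 (mod f). (F_7[x]/(f) is a field with 7^4 = 2401 elements since f is irreducible of degree 4.)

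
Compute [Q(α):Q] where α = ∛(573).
[Q(α):Q] = 3

The minimal polynomial of α is x^3 - 573, irreducible over Q since 573 is not a perfect cube (so x^3 - 573 has no rational root). Hence [Q(α):Q] = deg(m_α) = 3.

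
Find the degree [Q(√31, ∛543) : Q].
[Q(√31, ∛543) : Q] = 6

Let L = Q(√31, ∛543). Since Q(√31) ⊂ L and [Q(√31):Q] = 2, the tower law gives 2 | [L:Q]. Likewise Q(∛543) ⊂ L with [Q(∛543):Q] = 3 (because 543 is not a perfect cube), so 3 | [L:Q]. As gcd(2,3) = 1, [L:Q] is divisible by 6. Conversely L is generated over Q by √31 and ∛543, so [L:Q] ≤ 2·3 = 6. Therefore [Q(√31, ∛543) : Q] = 6.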